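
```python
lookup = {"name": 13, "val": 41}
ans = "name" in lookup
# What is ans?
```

Trace:
`lookup = {"name": 13, "val": 41}` → lookup = {'name': 13, 'val': 41}
`ans = "name" in lookup` → ans = True
So ans = True

Answer: True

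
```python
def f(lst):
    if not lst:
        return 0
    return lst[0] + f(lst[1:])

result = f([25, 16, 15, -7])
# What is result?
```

25 + 16 + 15 + (-7) + 0 = 49

Answer: 49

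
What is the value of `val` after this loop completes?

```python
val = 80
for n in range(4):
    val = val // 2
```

Halve 4 times: 80 // 2^4 = 5
`val` takes the values: 80 → 40 → 20 → 10 → 5

Answer: 5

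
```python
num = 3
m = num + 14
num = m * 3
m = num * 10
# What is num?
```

Trace:
`num = 3` → num = 3
`m = num + 14` → m = 17
`num = m * 3` → num = 51
`m = num * 10` → m = 510
So num = 51

Answer: 51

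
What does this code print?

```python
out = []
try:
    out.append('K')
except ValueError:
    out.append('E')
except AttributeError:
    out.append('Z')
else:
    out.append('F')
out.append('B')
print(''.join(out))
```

Execution trace: 'K' (try body, no exception) → 'F' (else) → 'B' (after the try/except). Output: KFB

Answer: KFB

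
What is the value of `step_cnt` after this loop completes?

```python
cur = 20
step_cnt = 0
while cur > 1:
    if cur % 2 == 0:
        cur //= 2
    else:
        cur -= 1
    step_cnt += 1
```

Steps to reduce 20 to 1
`step_cnt` takes the values: 0 → 1 → 2 → 3 → 4 → 5

Answer: 5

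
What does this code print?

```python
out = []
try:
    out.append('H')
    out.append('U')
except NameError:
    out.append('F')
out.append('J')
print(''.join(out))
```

Execution trace: 'H' (try body) → 'U' (try body, no exception) → 'J' (after the try/except). Output: HUJ

Answer: HUJ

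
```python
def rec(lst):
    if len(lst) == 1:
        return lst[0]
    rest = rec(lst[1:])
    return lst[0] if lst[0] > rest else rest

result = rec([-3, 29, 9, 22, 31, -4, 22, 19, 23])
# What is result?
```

Recursive max over [-3, 29, 9, 22, 31, -4, 22, 19, 23] = 31

Answer: 31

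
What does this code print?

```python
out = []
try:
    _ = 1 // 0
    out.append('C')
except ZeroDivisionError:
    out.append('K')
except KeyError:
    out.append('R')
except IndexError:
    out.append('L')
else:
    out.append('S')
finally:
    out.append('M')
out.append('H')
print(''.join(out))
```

Execution trace: 'K' (except ZeroDivisionError) → 'M' (finally) → 'H' (after the try/except). Output: KMH

Answer: KMH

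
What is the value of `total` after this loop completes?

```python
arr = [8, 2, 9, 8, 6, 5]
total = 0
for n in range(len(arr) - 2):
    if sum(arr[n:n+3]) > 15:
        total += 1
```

Count windows with sum > 15
`total` takes the values: 0 → 1 → 2 → 3 → 4

Answer: 4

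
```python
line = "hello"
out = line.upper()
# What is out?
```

Trace:
`line = "hello"` → line = 'hello'
`out = line.upper()` → out = 'HELLO'
So out = 'HELLO'

Answer: 'HELLO'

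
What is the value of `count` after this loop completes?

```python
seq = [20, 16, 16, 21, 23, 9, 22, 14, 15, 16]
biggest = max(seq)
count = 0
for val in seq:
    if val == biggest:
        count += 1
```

Count of max value 23 in [20, 16, 16, 21, 23, 9, 22, 14, 15, 16]
`count` takes the values: 0 → 1

Answer: 1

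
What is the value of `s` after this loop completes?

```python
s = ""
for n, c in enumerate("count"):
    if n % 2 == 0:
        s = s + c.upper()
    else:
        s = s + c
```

Uppercase even positions in 'count'
`s` takes the values: "" → "C" → "Co" → "CoU" → "CoUn" → "CoUnT"

Answer: "CoUnT"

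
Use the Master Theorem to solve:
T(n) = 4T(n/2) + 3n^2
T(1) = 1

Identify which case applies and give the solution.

a=4, b=2, f(n)=3n^2. log_2(4) = 2. Since c=2 = 2, Case 2 applies: T(n) = Θ(n^log_b(a) · log n) = O(n^2 log n).

Answer: O(n^2 log n) - Case 2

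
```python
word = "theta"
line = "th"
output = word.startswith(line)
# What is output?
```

Trace:
`word = "theta"` → word = 'theta'
`line = "th"` → line = 'th'
`output = word.startswith(line)` → output = True
So output = True

Answer: True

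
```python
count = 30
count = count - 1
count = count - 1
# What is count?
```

Trace:
`count = 30` → count = 30
`count = count - 1` → count = 29
`count = count - 1` → count = 28
So count = 28

Answer: 28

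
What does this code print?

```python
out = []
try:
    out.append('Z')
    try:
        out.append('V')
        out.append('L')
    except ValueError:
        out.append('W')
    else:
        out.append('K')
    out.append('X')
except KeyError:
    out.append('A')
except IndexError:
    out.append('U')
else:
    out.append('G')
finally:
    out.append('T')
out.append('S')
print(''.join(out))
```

Execution trace: 'Z' (try body) → 'V' (inner try body) → 'L' (inner try body, no exception) → 'K' (inner else) → 'X' (try body, no exception) → 'G' (else) → 'T' (finally) → 'S' (after the try/except). Output: ZVLKXGTS

Answer: ZVLKXGTS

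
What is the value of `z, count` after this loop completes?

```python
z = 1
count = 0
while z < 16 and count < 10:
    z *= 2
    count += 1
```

Double until >= 16 or 10 iterations
`z, count` takes the values: (1, 0) → (2, 0) → (2, 1) → (4, 1) → (4, 2) → (8, 2) → (8, 3) → (16, 3) → (16, 4)

Answer: 16, 4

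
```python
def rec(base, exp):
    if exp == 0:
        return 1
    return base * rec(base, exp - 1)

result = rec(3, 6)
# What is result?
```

rec(3, 6) = 3 * 3 * 3 * 3 * 3 * 3 = 729

Answer: 729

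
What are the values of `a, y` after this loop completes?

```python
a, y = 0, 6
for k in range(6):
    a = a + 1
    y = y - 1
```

a goes 0→6, y goes 6→0
`a, y` takes the values: (0, 6) → (1, 6) → (1, 5) → (2, 5) → (2, 4) → (3, 4) → (3, 3) → (4, 3) → (4, 2) → (5, 2) → (5, 1) → (6, 1) → (6, 0)

Answer: 6, 0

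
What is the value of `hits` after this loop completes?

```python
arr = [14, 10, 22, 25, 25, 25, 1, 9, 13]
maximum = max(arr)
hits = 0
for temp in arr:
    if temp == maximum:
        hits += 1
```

Count of max value 25 in [14, 10, 22, 25, 25, 25, 1, 9, 13]
`hits` takes the values: 0 → 1 → 2 → 3

Answer: 3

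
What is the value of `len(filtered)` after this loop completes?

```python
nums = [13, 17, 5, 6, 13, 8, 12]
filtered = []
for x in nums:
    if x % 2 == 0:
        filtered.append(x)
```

Count even numbers in [13, 17, 5, 6, 13, 8, 12]
`filtered` takes the values: [] → [6] → [6, 8] → [6, 8, 12]
So `len(filtered)` = 3

Answer: 3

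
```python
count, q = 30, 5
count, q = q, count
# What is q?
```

Trace:
`count, q = 30, 5` → count = 30; q = 5
`count, q = q, count` → count = 5; q = 30
So q = 30

Answer: 30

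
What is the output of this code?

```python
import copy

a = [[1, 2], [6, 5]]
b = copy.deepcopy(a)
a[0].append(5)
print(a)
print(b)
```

Key concept: deep copy is fully independent.
Step by step:
`a = [[1, 2], [6, 5]]` → a = [[1, 2], [6, 5]]
`b = copy.deepcopy(a)` → b = [[1, 2], [6, 5]]
`a[0].append(5)` → a = [[1, 2, 5], [6, 5]]
`print(a)` → prints [[1, 2, 5], [6, 5]]
`print(b)` → prints [[1, 2], [6, 5]]

Answer:
[[1, 2, 5], [6, 5]]
[[1, 2], [6, 5]]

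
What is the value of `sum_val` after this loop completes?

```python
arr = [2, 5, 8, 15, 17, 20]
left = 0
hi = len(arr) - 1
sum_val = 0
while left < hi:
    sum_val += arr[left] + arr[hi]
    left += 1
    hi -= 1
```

Sum of pairs from ends
`sum_val` takes the values: 0 → 22 → 44 → 67

Answer: 67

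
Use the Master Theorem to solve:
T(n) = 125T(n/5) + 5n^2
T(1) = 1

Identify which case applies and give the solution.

a=125, b=5, f(n)=5n^2. log_5(125) = 3. Since c=2 < 3, Case 1 applies: T(n) = Θ(n^log_b(a)) = O(n^3).

Answer: O(n^3) - Case 1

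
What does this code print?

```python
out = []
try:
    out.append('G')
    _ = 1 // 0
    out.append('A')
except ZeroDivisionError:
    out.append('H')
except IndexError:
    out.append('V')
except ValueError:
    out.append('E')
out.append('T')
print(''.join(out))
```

Execution trace: 'G' (try body) → 'H' (except ZeroDivisionError) → 'T' (after the try/except). Output: GHT

Answer: GHT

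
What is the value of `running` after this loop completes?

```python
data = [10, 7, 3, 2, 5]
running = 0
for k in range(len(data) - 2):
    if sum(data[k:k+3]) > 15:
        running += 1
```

Count windows with sum > 15
`running` takes the values: 0 → 1

Answer: 1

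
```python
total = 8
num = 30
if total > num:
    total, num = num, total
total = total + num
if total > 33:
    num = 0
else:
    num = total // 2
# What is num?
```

Trace:
`total = 8` → total = 8
`num = 30` → num = 30
`if total > num: ...` → total > num is False → no variable changes
`total = total + num` → total = 38
`if total > 33: ...` → total > 33 is True → num = 0
So num = 0

Answer: 0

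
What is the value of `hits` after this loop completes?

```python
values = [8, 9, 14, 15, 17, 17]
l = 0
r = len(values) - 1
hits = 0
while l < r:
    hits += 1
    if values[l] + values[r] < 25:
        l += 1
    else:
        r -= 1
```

Steps to find pair summing to 25
`hits` takes the values: 0 → 1 → 2 → 3 → 4 → 5

Answer: 5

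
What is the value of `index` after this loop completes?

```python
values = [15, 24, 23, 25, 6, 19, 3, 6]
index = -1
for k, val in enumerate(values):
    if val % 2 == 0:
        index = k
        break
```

First even number index in [15, 24, 23, 25, 6, 19, 3, 6]
`index` takes the values: -1 → 1

Answer: 1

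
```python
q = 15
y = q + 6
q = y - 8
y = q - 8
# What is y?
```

Trace:
`q = 15` → q = 15
`y = q + 6` → y = 21
`q = y - 8` → q = 13
`y = q - 8` → y = 5
So y = 5

Answer: 5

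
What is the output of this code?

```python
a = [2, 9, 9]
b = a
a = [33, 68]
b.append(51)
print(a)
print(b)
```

Key concept: rebinding vs mutation: a is rebound to a new list, b still points at the original.
Step by step:
`a = [2, 9, 9]` → a = [2, 9, 9]
`b = a` → b = [2, 9, 9] (same object as a)
`a = [33, 68]` → a = [33, 68]
`b.append(51)` → b = [2, 9, 9, 51]
`print(a)` → prints [33, 68]
`print(b)` → prints [2, 9, 9, 51]

Answer:
[33, 68]
[2, 9, 9, 51]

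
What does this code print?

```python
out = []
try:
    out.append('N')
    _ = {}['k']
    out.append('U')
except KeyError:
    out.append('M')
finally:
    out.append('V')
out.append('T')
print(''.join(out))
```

Execution trace: 'N' (try body) → 'M' (except KeyError) → 'V' (finally) → 'T' (after the try/except). Output: NMVT

Answer: NMVT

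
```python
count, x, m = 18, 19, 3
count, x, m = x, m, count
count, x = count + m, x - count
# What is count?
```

Trace:
`count, x, m = 18, 19, 3` → count = 18; x = 19; m = 3
`count, x, m = x, m, count` → count = 19; x = 3; m = 18
`count, x = count + m, x - count` → count = 37; x = -16
So count = 37

Answer: 37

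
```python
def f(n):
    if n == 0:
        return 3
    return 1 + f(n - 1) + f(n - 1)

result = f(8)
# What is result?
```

f(n) = 1 + 2·f(n-1), f(0)=3. Closed form: (3+1)·2^8 - 1 = 1023.

Answer: 1023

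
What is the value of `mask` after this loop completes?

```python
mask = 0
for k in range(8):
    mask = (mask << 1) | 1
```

Build 8 consecutive 1-bits: 0b11111111
`mask` takes the values: 0 → 1 → 3 → 7 → 15 → 31 → 63 → 127 → 255

Answer: 255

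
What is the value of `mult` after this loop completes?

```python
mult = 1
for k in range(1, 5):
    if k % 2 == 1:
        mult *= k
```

Product of odd numbers 1 to 4
`mult` takes the values: 1 → 3

Answer: 3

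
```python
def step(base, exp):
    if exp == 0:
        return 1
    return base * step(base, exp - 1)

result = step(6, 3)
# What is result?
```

step(6, 3) = 6 * 6 * 6 = 216

Answer: 216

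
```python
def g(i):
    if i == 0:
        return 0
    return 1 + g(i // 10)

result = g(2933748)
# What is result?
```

Count of digits of 2933748: 7

Answer: 7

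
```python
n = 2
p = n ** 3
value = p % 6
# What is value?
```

Trace:
`n = 2` → n = 2
`p = n ** 3` → p = 8
`value = p % 6` → value = 2
So value = 2

Answer: 2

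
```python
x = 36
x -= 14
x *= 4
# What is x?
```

Trace:
`x = 36` → x = 36
`x -= 14` → x = 22
`x *= 4` → x = 88
So x = 88

Answer: 88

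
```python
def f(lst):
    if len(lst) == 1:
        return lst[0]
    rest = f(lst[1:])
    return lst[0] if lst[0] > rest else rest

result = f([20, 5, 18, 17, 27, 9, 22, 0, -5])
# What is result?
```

Recursive max over [20, 5, 18, 17, 27, 9, 22, 0, -5] = 27

Answer: 27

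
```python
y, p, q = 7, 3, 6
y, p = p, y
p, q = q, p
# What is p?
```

Trace:
`y, p, q = 7, 3, 6` → y = 7; p = 3; q = 6
`y, p = p, y` → y = 3; p = 7
`p, q = q, p` → p = 6; q = 7
So p = 6

Answer: 6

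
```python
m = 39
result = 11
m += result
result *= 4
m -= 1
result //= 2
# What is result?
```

Trace:
`m = 39` → m = 39
`result = 11` → result = 11
`m += result` → m = 50
`result *= 4` → result = 44
`m -= 1` → m = 49
`result //= 2` → result = 22
So result = 22

Answer: 22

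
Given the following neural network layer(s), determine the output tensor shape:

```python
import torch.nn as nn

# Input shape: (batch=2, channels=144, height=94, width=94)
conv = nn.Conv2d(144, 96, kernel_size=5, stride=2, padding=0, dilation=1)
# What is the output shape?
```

Input: (2, 144, 94, 94) -> Output: (2, 96, 45, 45)

Answer: (2, 96, 45, 45)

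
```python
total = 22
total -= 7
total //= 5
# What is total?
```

Trace:
`total = 22` → total = 22
`total -= 7` → total = 15
`total //= 5` → total = 3
So total = 3

Answer: 3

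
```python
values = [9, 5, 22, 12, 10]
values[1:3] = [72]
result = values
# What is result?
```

Trace:
`values = [9, 5, 22, 12, 10]` → values = [9, 5, 22, 12, 10]
`values[1:3] = [72]` → values = [9, 72, 12, 10]
`result = values` → result = [9, 72, 12, 10]
So result = [9, 72, 12, 10]

Answer: [9, 72, 12, 10]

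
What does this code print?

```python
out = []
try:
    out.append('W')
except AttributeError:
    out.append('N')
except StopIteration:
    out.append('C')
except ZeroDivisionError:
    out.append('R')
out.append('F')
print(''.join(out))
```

Execution trace: 'W' (try body, no exception) → 'F' (after the try/except). Output: WF

Answer: WF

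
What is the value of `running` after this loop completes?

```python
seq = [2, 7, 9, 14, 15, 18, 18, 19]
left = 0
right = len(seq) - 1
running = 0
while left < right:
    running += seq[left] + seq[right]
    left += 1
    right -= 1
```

Sum of pairs from ends
`running` takes the values: 0 → 21 → 46 → 73 → 102

Answer: 102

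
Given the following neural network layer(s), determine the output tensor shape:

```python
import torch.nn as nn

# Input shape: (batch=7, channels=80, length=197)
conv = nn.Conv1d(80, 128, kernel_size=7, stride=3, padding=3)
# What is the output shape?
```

Input: (7, 80, 197) -> Output: (7, 128, 66)

Answer: (7, 128, 66)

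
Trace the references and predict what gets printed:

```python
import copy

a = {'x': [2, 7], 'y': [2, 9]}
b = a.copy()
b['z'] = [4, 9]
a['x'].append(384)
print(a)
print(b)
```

Key concept: shallow copy of dict with mutable values.
Step by step:
`a = {'x': [2, 7], 'y': [2, 9]}` → a = {'x': [2, 7], 'y': [2, 9]}
`b = a.copy()` → b = {'x': [2, 7], 'y': [2, 9]}
`b['z'] = [4, 9]` → b = {'x': [2, 7], 'y': [2, 9], 'z': [4, 9]}
`a['x'].append(384)` → a = {'x': [2, 7, 384], 'y': [2, 9]}; b = {'x': [2, 7, 384], 'y': [2, 9], 'z': [4, 9]}
`print(a)` → prints {'x': [2, 7, 384], 'y': [2, 9]}
`print(b)` → prints {'x': [2, 7, 384], 'y': [2, 9], 'z': [4, 9]}

Answer:
{'x': [2, 7, 384], 'y': [2, 9]}
{'x': [2, 7, 384], 'y': [2, 9], 'z': [4, 9]}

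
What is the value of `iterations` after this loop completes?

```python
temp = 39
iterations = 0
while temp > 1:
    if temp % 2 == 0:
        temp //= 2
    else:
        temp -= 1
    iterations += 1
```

Steps to reduce 39 to 1
`iterations` takes the values: 0 → 1 → 2 → 3 → 4 → 5 → 6 → 7 → 8

Answer: 8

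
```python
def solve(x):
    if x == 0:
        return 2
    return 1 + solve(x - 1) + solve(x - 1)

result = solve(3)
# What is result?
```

solve(x) = 1 + 2·solve(x-1), solve(0)=2. Closed form: (2+1)·2^3 - 1 = 23.

Answer: 23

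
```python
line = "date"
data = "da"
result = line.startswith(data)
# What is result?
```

Trace:
`line = "date"` → line = 'date'
`data = "da"` → data = 'da'
`result = line.startswith(data)` → result = True
So result = True

Answer: True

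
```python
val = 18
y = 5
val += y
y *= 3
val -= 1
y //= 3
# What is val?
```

Trace:
`val = 18` → val = 18
`y = 5` → y = 5
`val += y` → val = 23
`y *= 3` → y = 15
`val -= 1` → val = 22
`y //= 3` → y = 5
So val = 22

Answer: 22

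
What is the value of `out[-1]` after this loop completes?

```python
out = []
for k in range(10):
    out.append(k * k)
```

Last element of squares 0 to 9
`out` takes the values: [] → [0] → [0, 1] → [0, 1, 4] → [0, 1, 4, 9] → [0, 1, 4, 9, 16] → [0, 1, 4, 9, 16, 25] → [0, 1, 4, 9, 16, 25, 36] → [0, 1, 4, 9, 16, 25, 36, 49] → [0, 1, 4, 9, 16, 25, 36, 49, 64] → [0, 1, 4, 9, 16, 25, 36, 49, 64, 81]
So `out[-1]` = 81

Answer: 81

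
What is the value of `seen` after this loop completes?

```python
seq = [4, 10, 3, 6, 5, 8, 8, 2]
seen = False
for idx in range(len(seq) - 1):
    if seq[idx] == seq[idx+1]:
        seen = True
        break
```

Check consecutive duplicates in [4, 10, 3, 6, 5, 8, 8, 2]
`seen` takes the values: False → True

Answer: True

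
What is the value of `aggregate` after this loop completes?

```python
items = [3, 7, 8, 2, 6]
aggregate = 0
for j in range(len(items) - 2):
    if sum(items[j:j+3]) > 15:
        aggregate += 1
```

Count windows with sum > 15
`aggregate` takes the values: 0 → 1 → 2 → 3

Answer: 3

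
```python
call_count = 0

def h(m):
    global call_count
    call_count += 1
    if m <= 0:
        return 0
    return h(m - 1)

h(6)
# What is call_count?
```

Linear recursion stepping by 1: 7 calls from m=6 down to ≤0.

Answer: 7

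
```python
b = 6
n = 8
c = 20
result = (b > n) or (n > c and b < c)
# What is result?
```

Trace:
`b = 6` → b = 6
`n = 8` → n = 8
`c = 20` → c = 20
`result = (b > n) or (n > c and b < c)` → result = False
So result = False

Answer: False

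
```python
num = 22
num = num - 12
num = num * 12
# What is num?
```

Trace:
`num = 22` → num = 22
`num = num - 12` → num = 10
`num = num * 12` → num = 120
So num = 120

Answer: 120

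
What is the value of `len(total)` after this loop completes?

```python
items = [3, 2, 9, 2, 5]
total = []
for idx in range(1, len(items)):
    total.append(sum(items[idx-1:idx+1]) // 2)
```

Number of 2-element averages
`total` takes the values: [] → [2] → [2, 5] → [2, 5, 5] → [2, 5, 5, 3]
So `len(total)` = 4

Answer: 4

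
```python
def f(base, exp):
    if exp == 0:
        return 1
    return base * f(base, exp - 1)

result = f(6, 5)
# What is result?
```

f(6, 5) = 6 * 6 * 6 * 6 * 6 = 7776

Answer: 7776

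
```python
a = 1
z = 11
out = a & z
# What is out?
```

Trace:
`a = 1` → a = 1
`z = 11` → z = 11
`out = a & z` → out = 1
So out = 1

Answer: 1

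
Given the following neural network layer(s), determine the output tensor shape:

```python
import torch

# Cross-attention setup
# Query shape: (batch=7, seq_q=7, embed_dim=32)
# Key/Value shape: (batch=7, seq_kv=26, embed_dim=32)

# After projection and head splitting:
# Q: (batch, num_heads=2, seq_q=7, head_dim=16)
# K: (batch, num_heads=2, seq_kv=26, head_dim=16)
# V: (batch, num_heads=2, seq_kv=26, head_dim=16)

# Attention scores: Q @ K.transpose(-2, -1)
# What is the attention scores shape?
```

Input: (7, 7, 32) -> Output: (7, 2, 7, 26)

Answer: (7, 2, 7, 26)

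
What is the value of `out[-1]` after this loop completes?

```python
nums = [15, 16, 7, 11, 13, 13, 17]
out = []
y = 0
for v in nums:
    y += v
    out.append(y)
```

Cumulative sum ends at 92
`out` takes the values: [] → [15] → [15, 31] → [15, 31, 38] → [15, 31, 38, 49] → [15, 31, 38, 49, 62] → [15, 31, 38, 49, 62, 75] → [15, 31, 38, 49, 62, 75, 92]
So `out[-1]` = 92

Answer: 92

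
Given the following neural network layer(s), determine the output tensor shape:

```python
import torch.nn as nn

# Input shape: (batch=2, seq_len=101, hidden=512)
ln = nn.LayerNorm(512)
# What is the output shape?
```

Input: (2, 101, 512) -> Output: (2, 101, 512)

Answer: (2, 101, 512)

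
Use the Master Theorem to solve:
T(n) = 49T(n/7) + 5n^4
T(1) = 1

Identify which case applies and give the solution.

a=49, b=7, f(n)=5n^4. log_7(49) = 2. Since c=4 > 2 and the regularity condition holds (49(n/7)^4 = (49/7^4)n^4 with 49/7^4 < 1), Case 3 applies: T(n) = Θ(f(n)) = O(n^4).

Answer: O(n^4) - Case 3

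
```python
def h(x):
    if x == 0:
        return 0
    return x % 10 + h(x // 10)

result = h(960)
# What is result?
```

Sum of digits of 960: 0 + 6 + 9 = 15

Answer: 15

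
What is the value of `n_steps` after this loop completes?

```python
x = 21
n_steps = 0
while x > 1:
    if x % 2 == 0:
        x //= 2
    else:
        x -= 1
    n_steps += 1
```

Steps to reduce 21 to 1
`n_steps` takes the values: 0 → 1 → 2 → 3 → 4 → 5 → 6

Answer: 6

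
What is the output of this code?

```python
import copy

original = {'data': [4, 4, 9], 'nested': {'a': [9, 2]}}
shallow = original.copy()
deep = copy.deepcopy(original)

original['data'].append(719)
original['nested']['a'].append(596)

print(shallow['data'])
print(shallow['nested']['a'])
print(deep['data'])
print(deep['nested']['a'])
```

Key concept: comparing shallow vs deep copy.
Step by step:
`original = {'data': [4, 4, 9], 'nested': {'a': [9, 2]}}` → original = {'data': [4, 4, 9], 'nested': {'a': [9, 2]}}
`shallow = original.copy()` → shallow = {'data': [4, 4, 9], 'nested': {'a': [9, 2]}}
`deep = copy.deepcopy(original)` → deep = {'data': [4, 4, 9], 'nested': {'a': [9, 2]}}
`original['data'].append(719)` → original = {'data': [4, 4, 9, 719], 'nested': {'a': [9, 2]}}; shallow = {'data': [4, 4, 9, 719], 'nested': {'a': [9, 2]}}
`original['nested']['a'].append(596)` → original = {'data': [4, 4, 9, 719], 'nested': {'a': [9, 2, 596]}}; shallow = {'data': [4, 4, 9, 719], 'nested': {'a': [9, 2, 596]}}
`print(shallow['data'])` → prints [4, 4, 9, 719]
`print(shallow['nested']['a'])` → prints [9, 2, 596]
`print(deep['data'])` → prints [4, 4, 9]
`print(deep['nested']['a'])` → prints [9, 2]

Answer:
[4, 4, 9, 719]
[9, 2, 596]
[4, 4, 9]
[9, 2]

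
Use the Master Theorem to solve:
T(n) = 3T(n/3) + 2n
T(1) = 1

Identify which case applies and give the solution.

a=3, b=3, f(n)=2n. log_3(3) = 1. Since c=1 = 1, Case 2 applies: T(n) = Θ(n^log_b(a) · log n) = O(n log n).

Answer: O(n log n) - Case 2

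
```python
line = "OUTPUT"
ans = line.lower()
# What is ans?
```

Trace:
`line = "OUTPUT"` → line = 'OUTPUT'
`ans = line.lower()` → ans = 'output'
So ans = 'output'

Answer: 'output'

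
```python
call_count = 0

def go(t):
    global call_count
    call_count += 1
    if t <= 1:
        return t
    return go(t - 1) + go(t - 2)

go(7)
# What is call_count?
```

Calls(t) = 1 + Calls(t-1) + Calls(t-2); Calls(0)=Calls(1)=1. For t=7 this gives 41.

Answer: 41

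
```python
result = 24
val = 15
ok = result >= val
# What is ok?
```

Trace:
`result = 24` → result = 24
`val = 15` → val = 15
`ok = result >= val` → ok = True
So ok = True

Answer: True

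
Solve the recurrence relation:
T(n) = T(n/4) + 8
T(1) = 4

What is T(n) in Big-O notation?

Each step divides n by 4 and adds 8. After log_4(n) steps we reach T(1)=4. So T(n) = 8·log_4(n) + 4 = O(log n).

Answer: O(log n)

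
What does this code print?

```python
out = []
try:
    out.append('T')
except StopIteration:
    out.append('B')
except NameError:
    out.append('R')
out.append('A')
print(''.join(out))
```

Execution trace: 'T' (try body, no exception) → 'A' (after the try/except). Output: TA

Answer: TA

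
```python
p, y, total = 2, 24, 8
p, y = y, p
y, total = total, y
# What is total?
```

Trace:
`p, y, total = 2, 24, 8` → p = 2; y = 24; total = 8
`p, y = y, p` → p = 24; y = 2
`y, total = total, y` → y = 8; total = 2
So total = 2

Answer: 2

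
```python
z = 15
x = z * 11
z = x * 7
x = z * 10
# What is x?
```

Trace:
`z = 15` → z = 15
`x = z * 11` → x = 165
`z = x * 7` → z = 1155
`x = z * 10` → x = 11550
So x = 11550

Answer: 11550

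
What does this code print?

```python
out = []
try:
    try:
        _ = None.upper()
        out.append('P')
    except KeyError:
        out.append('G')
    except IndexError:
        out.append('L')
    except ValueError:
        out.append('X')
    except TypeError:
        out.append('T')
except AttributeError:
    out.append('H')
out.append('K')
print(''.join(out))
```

Execution trace: 'H' (outer except AttributeError) → 'K' (after the try/except). Output: HK

Answer: HK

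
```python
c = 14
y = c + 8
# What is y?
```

Trace:
`c = 14` → c = 14
`y = c + 8` → y = 22
So y = 22

Answer: 22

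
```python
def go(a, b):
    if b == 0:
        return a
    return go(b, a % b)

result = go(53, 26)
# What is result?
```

go(53, 26) -> go(26, 1) -> go(1, 0) -> 1

Answer: 1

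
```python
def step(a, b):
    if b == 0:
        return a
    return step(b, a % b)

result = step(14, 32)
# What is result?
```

step(14, 32) -> step(32, 14) -> step(14, 4) -> step(4, 2) -> step(2, 0) -> 2

Answer: 2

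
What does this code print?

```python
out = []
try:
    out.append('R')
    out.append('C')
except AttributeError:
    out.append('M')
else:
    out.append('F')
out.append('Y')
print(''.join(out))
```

Execution trace: 'R' (try body) → 'C' (try body, no exception) → 'F' (else) → 'Y' (after the try/except). Output: RCFY

Answer: RCFY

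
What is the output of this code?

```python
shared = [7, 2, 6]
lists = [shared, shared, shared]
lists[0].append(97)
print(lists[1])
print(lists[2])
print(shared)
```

Key concept: list of same reference.
Step by step:
`shared = [7, 2, 6]` → shared = [7, 2, 6]
`lists = [shared, shared, shared]` → lists = [[7, 2, 6], [7, 2, 6], [7, 2, 6]]
`lists[0].append(97)` → shared = [7, 2, 6, 97]; lists = [[7, 2, 6, 97], [7, 2, 6, 97], [7, 2, 6, 97]]
`print(lists[1])` → prints [7, 2, 6, 97]
`print(lists[2])` → prints [7, 2, 6, 97]
`print(shared)` → prints [7, 2, 6, 97]

Answer:
[7, 2, 6, 97]
[7, 2, 6, 97]
[7, 2, 6, 97]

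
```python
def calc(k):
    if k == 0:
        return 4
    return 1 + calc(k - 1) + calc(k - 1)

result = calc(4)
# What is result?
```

calc(k) = 1 + 2·calc(k-1), calc(0)=4. Closed form: (4+1)·2^4 - 1 = 79.

Answer: 79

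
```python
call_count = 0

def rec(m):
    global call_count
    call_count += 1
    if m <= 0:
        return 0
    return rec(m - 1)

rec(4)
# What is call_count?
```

Linear recursion stepping by 1: 5 calls from m=4 down to ≤0.

Answer: 5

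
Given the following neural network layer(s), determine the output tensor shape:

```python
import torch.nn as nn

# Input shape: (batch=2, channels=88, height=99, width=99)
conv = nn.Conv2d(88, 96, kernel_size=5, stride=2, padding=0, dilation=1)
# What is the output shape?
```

Input: (2, 88, 99, 99) -> Output: (2, 96, 48, 48)

Answer: (2, 96, 48, 48)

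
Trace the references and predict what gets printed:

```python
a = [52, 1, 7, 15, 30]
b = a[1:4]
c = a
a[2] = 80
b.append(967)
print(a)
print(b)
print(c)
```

Key concept: slice vs alias.
Step by step:
`a = [52, 1, 7, 15, 30]` → a = [52, 1, 7, 15, 30]
`b = a[1:4]` → b = [1, 7, 15]
`c = a` → c = [52, 1, 7, 15, 30] (same object as a)
`a[2] = 80` → a = [52, 1, 80, 15, 30] (same object as c); c = [52, 1, 80, 15, 30] (same object as a)
`b.append(967)` → b = [1, 7, 15, 967]
`print(a)` → prints [52, 1, 80, 15, 30]
`print(b)` → prints [1, 7, 15, 967]
`print(c)` → prints [52, 1, 80, 15, 30]

Answer:
[52, 1, 80, 15, 30]
[1, 7, 15, 967]
[52, 1, 80, 15, 30]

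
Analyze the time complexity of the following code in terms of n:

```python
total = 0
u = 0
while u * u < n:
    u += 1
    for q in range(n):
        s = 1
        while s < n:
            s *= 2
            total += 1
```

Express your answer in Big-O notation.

Each loop level contributes: √n × n × log n. Multiplying the contributions gives O(n√n log n).

Answer: O(n√n log n)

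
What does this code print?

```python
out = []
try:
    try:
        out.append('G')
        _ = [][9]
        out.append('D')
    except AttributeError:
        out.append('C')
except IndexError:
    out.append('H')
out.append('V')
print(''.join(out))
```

Execution trace: 'G' (try body) → 'H' (outer except IndexError) → 'V' (after the try/except). Output: GHV

Answer: GHV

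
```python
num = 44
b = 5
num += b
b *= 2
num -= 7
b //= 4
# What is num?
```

Trace:
`num = 44` → num = 44
`b = 5` → b = 5
`num += b` → num = 49
`b *= 2` → b = 10
`num -= 7` → num = 42
`b //= 4` → b = 2
So num = 42

Answer: 42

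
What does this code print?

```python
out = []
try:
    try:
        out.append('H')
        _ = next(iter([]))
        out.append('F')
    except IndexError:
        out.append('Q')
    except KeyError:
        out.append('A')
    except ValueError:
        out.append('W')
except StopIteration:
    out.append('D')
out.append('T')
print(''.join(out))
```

Execution trace: 'H' (inner try body) → 'D' (outer except StopIteration) → 'T' (after the try/except). Output: HDT

Answer: HDT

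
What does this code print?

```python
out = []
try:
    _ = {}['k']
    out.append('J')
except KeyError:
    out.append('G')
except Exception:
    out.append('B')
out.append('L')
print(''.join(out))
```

Execution trace: 'G' (except KeyError) → 'L' (after the try/except). Output: GL

Answer: GL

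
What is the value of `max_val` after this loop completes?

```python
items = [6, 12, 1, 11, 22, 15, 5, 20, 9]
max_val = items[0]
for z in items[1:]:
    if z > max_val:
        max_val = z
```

Maximum of [6, 12, 1, 11, 22, 15, 5, 20, 9]
`max_val` takes the values: 6 → 12 → 22

Answer: 22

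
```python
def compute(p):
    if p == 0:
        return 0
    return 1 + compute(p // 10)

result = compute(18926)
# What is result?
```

Count of digits of 18926: 5

Answer: 5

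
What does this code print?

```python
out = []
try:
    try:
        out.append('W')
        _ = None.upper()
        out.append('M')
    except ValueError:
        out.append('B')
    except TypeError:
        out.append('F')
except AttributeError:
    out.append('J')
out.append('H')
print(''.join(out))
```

Execution trace: 'W' (try body) → 'J' (outer except AttributeError) → 'H' (after the try/except). Output: WJH

Answer: WJH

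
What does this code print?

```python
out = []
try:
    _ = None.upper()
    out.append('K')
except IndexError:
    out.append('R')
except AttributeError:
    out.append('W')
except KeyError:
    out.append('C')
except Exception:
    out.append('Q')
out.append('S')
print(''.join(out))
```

Execution trace: 'W' (except AttributeError) → 'S' (after the try/except). Output: WS

Answer: WS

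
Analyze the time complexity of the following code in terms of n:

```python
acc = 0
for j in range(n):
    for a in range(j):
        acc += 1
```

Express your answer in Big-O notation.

Each loop level contributes: n × n. Multiplying the contributions gives O(n^2).

Answer: O(n^2)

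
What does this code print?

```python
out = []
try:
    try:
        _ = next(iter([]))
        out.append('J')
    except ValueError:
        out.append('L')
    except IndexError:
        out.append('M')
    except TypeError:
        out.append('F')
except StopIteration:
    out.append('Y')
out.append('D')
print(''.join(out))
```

Execution trace: 'Y' (outer except StopIteration) → 'D' (after the try/except). Output: YD

Answer: YD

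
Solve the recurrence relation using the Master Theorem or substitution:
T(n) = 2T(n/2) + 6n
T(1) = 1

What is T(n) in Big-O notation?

By Master Theorem: a=2, b=2, f(n)=6n. Since log_2(2) = 1 and f(n) = Θ(n^1), Case 2 applies. T(n) = O(n log n).

Answer: O(n log n)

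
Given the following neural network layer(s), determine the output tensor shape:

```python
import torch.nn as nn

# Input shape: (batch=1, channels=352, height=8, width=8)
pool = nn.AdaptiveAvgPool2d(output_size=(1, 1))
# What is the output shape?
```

Input: (1, 352, 8, 8) -> Output: (1, 352, 1, 1)

Answer: (1, 352, 1, 1)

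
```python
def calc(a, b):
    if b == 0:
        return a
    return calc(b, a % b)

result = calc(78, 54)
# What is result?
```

calc(78, 54) -> calc(54, 24) -> calc(24, 6) -> calc(6, 0) -> 6

Answer: 6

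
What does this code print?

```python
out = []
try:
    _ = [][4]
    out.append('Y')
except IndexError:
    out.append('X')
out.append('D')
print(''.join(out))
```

Execution trace: 'X' (except IndexError) → 'D' (after the try/except). Output: XD

Answer: XD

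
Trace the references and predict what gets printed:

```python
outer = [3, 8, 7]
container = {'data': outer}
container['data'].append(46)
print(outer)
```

Key concept: dict holds reference to list.
Step by step:
`outer = [3, 8, 7]` → outer = [3, 8, 7]
`container = {'data': outer}` → container = {'data': [3, 8, 7]}
`container['data'].append(46)` → outer = [3, 8, 7, 46]; container = {'data': [3, 8, 7, 46]}
`print(outer)` → prints [3, 8, 7, 46]

Answer: [3, 8, 7, 46]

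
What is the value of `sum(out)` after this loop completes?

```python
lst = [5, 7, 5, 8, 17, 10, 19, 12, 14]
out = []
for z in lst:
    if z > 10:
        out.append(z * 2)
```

Sum of doubled values > 10
`out` takes the values: [] → [34] → [34, 38] → [34, 38, 24] → [34, 38, 24, 28]
So `sum(out)` = 124

Answer: 124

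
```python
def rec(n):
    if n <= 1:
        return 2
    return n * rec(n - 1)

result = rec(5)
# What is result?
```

rec(5) = 5 * 4 * 3 * 2 * 2 = 240

Answer: 240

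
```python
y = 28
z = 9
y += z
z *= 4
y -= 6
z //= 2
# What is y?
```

Trace:
`y = 28` → y = 28
`z = 9` → z = 9
`y += z` → y = 37
`z *= 4` → z = 36
`y -= 6` → y = 31
`z //= 2` → z = 18
So y = 31

Answer: 31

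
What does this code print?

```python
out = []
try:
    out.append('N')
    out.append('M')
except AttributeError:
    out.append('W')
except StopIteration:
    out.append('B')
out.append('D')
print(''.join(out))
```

Execution trace: 'N' (try body) → 'M' (try body, no exception) → 'D' (after the try/except). Output: NMD

Answer: NMD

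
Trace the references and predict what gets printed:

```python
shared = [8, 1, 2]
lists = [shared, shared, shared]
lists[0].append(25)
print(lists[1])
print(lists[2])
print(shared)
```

Key concept: list of same reference.
Step by step:
`shared = [8, 1, 2]` → shared = [8, 1, 2]
`lists = [shared, shared, shared]` → lists = [[8, 1, 2], [8, 1, 2], [8, 1, 2]]
`lists[0].append(25)` → shared = [8, 1, 2, 25]; lists = [[8, 1, 2, 25], [8, 1, 2, 25], [8, 1, 2, 25]]
`print(lists[1])` → prints [8, 1, 2, 25]
`print(lists[2])` → prints [8, 1, 2, 25]
`print(shared)` → prints [8, 1, 2, 25]

Answer:
[8, 1, 2, 25]
[8, 1, 2, 25]
[8, 1, 2, 25]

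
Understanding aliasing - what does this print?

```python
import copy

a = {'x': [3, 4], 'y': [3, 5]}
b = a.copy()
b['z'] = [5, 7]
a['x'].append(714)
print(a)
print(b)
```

Key concept: shallow copy of dict with mutable values.
Step by step:
`a = {'x': [3, 4], 'y': [3, 5]}` → a = {'x': [3, 4], 'y': [3, 5]}
`b = a.copy()` → b = {'x': [3, 4], 'y': [3, 5]}
`b['z'] = [5, 7]` → b = {'x': [3, 4], 'y': [3, 5], 'z': [5, 7]}
`a['x'].append(714)` → a = {'x': [3, 4, 714], 'y': [3, 5]}; b = {'x': [3, 4, 714], 'y': [3, 5], 'z': [5, 7]}
`print(a)` → prints {'x': [3, 4, 714], 'y': [3, 5]}
`print(b)` → prints {'x': [3, 4, 714], 'y': [3, 5], 'z': [5, 7]}

Answer:
{'x': [3, 4, 714], 'y': [3, 5]}
{'x': [3, 4, 714], 'y': [3, 5], 'z': [5, 7]}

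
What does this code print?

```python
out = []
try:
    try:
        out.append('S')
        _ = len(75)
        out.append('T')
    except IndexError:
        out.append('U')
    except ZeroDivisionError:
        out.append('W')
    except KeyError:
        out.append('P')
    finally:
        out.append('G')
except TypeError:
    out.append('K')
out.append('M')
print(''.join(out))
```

Execution trace: 'S' (try body) → 'G' (finally) → 'K' (outer except TypeError) → 'M' (after the try/except). Output: SGKM

Answer: SGKM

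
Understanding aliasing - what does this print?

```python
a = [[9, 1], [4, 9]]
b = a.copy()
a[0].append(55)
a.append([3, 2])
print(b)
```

Key concept: shallow copy with nested lists.
Step by step:
`a = [[9, 1], [4, 9]]` → a = [[9, 1], [4, 9]]
`b = a.copy()` → b = [[9, 1], [4, 9]]
`a[0].append(55)` → a = [[9, 1, 55], [4, 9]]; b = [[9, 1, 55], [4, 9]]
`a.append([3, 2])` → a = [[9, 1, 55], [4, 9], [3, 2]]
`print(b)` → prints [[9, 1, 55], [4, 9]]

Answer: [[9, 1, 55], [4, 9]]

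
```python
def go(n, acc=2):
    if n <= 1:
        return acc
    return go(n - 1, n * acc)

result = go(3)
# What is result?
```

Accumulator trace (n, acc): (3, 2) -> (2, 6) -> (1, 12) -> return 12

Answer: 12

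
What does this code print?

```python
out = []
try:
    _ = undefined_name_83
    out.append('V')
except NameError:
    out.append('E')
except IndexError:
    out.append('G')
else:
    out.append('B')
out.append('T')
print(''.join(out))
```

Execution trace: 'E' (except NameError) → 'T' (after the try/except). Output: ET

Answer: ET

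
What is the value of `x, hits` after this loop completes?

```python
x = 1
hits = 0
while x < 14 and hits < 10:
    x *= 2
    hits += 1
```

Double until >= 14 or 10 iterations
`x, hits` takes the values: (1, 0) → (2, 0) → (2, 1) → (4, 1) → (4, 2) → (8, 2) → (8, 3) → (16, 3) → (16, 4)

Answer: 16, 4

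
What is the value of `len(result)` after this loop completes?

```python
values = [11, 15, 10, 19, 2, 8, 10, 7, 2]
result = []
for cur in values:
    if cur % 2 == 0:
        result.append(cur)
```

Count even numbers in [11, 15, 10, 19, 2, 8, 10, 7, 2]
`result` takes the values: [] → [10] → [10, 2] → [10, 2, 8] → [10, 2, 8, 10] → [10, 2, 8, 10, 2]
So `len(result)` = 5

Answer: 5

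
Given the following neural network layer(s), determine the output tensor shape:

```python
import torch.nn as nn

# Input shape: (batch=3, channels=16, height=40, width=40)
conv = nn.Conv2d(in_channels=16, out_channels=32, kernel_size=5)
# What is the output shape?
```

Input: (3, 16, 40, 40) -> Output: (3, 32, 36, 36)

Answer: (3, 32, 36, 36)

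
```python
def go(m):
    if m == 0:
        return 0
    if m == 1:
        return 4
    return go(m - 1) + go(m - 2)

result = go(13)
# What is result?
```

Build up from base cases: go(0)=0, go(1)=4, go(2)=4, go(3)=8, go(4)=12, go(5)=20, go(6)=32, ..., go(13)=932

Answer: 932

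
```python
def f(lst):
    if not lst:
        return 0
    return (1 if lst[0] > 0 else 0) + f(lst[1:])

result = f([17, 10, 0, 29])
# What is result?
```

Count of positive elements in [17, 10, 0, 29] = 3

Answer: 3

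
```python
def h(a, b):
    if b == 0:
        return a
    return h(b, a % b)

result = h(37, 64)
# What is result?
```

h(37, 64) -> h(64, 37) -> h(37, 27) -> h(27, 10) -> h(10, 7) -> h(7, 3) -> h(3, 1) -> h(1, 0) -> 1

Answer: 1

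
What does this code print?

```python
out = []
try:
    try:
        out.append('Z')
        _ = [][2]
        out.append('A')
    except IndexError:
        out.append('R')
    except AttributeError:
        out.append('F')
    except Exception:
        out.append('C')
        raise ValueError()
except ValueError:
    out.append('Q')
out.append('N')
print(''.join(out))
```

Execution trace: 'Z' (inner try body) → 'R' (inner except IndexError) → 'N' (after the try/except). Output: ZRN

Answer: ZRN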